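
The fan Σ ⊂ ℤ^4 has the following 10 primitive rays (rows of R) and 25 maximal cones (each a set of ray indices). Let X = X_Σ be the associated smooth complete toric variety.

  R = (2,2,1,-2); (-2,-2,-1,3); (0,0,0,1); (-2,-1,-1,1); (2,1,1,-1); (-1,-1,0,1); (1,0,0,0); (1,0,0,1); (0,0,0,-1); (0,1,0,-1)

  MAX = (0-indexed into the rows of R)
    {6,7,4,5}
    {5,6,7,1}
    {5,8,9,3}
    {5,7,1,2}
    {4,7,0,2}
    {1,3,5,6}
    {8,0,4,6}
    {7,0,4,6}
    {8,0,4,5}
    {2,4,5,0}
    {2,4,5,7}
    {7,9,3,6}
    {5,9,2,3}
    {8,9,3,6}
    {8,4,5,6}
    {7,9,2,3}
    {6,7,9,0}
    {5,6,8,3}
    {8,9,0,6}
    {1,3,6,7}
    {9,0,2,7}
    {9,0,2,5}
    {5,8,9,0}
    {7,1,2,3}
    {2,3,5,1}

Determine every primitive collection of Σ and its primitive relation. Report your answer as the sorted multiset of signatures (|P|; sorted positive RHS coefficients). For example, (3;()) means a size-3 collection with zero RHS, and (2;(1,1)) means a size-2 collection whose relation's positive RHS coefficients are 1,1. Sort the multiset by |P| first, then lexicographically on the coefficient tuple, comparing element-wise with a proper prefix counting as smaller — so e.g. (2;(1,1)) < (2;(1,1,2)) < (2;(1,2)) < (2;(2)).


15 minimal non-faces of Δ(Σ) (on 10 rays):

  • {2,8}:  v_{2} + v_{8} = 0  ⟹  sig = (2;())
  • {3,4}:  v_{3} + v_{4} = 0  ⟹  sig = (2;())
  • {0,1}:  v_{0} + v_{1} = v_{2}  ⟹  sig = (2;(1))
  • {0,3}:  v_{0} + v_{3} = v_{9}  ⟹  sig = (2;(1))
  • {2,6}:  v_{2} + v_{6} = v_{7}  ⟹  sig = (2;(1))
  • {4,9}:  v_{4} + v_{9} = v_{0}  ⟹  sig = (2;(1))
  • {7,8}:  v_{7} + v_{8} = v_{6}  ⟹  sig = (2;(1))
  • {1,4}:  v_{1} + v_{4} = v_{5} + v_{7}  ⟹  sig = (2;(1,1))
  • {1,9}:  v_{1} + v_{9} = v_{2} + v_{3}  ⟹  sig = (2;(1,1))
  • {1,8}:  v_{1} + v_{8} = v_{3} + v_{5} + v_{6}  ⟹  sig = (2;(1,1,1))
  • {5,6,9}:  v_{5} + v_{6} + v_{9} = 0  ⟹  sig = (3;())
  • {0,5,6}:  v_{0} + v_{5} + v_{6} = v_{4}  ⟹  sig = (3;(1))
  • {3,5,7}:  v_{3} + v_{5} + v_{7} = v_{1}  ⟹  sig = (3;(1))
  • {5,7,9}:  v_{5} + v_{7} + v_{9} = v_{2}  ⟹  sig = (3;(1))
  • {0,5,7}:  v_{0} + v_{5} + v_{7} = v_{2} + v_{4}  ⟹  sig = (3;(1,1))

Sorted signature multiset PRS(X):
    |P|=2: 10 collections, coeffs (), (), (1), (1), (1), (1), (1), (1,1), (1,1), (1,1,1)
    |P|=3: 5 collections, coeffs (), (1), (1), (1), (1,1)


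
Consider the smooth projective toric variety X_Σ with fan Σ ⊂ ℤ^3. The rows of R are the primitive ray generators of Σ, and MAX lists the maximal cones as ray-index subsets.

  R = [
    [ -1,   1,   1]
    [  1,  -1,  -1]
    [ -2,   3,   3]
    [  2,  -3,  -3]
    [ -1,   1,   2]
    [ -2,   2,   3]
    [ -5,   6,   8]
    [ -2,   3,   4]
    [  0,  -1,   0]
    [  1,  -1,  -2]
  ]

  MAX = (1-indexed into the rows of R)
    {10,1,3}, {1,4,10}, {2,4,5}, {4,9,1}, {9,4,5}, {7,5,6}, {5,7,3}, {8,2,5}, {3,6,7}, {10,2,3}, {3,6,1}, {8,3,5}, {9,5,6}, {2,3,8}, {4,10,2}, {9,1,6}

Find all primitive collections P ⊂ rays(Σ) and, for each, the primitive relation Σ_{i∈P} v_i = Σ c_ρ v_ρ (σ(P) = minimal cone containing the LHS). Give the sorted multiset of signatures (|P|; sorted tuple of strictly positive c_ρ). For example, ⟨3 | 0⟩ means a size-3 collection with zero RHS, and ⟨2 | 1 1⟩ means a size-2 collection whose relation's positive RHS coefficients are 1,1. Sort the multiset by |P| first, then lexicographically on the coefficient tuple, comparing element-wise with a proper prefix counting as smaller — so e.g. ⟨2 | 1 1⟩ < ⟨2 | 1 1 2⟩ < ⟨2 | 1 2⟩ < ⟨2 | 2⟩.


Δ(Σ) — 10 vertices, 23 min non-faces:

  • {1,2}:  v_{1} + v_{2} = 0 — sig = ⟨2 | 0⟩
  • {3,4}:  v_{3} + v_{4} = 0 — sig = ⟨2 | 0⟩
  • {5,10}:  v_{5} + v_{10} = 0 — sig = ⟨2 | 0⟩
  • {1,5}:  v_{1} + v_{5} = v_{6} — sig = ⟨2 | 1⟩
  • {2,6}:  v_{2} + v_{6} = v_{5} — sig = ⟨2 | 1⟩
  • {3,9}:  v_{3} + v_{9} = v_{6} — sig = ⟨2 | 1⟩
  • {4,6}:  v_{4} + v_{6} = v_{9} — sig = ⟨2 | 1⟩
  • {6,10}:  v_{6} + v_{10} = v_{1} — sig = ⟨2 | 1⟩
  • {1,8}:  v_{1} + v_{8} = v_{3} + v_{5} — sig = ⟨2 | 1 1⟩
  • {2,9}:  v_{2} + v_{9} = v_{4} + v_{5} — sig = ⟨2 | 1 1⟩
  • {4,7}:  v_{4} + v_{7} = v_{5} + v_{6} — sig = ⟨2 | 1 1⟩
  • {4,8}:  v_{4} + v_{8} = v_{2} + v_{5} — sig = ⟨2 | 1 1⟩
  • {7,10}:  v_{7} + v_{10} = v_{3} + v_{6} — sig = ⟨2 | 1 1⟩
  • {8,10}:  v_{8} + v_{10} = v_{2} + v_{3} — sig = ⟨2 | 1 1⟩
  • {9,10}:  v_{9} + v_{10} = v_{1} + v_{4} — sig = ⟨2 | 1 1⟩
  • {1,7}:  v_{1} + v_{7} = v_{3} + 2·v_{6} — sig = ⟨2 | 1 2⟩
  • {2,7}:  v_{2} + v_{7} = v_{3} + 2·v_{5} — sig = ⟨2 | 1 2⟩
  • {6,8}:  v_{6} + v_{8} = v_{3} + 2·v_{5} — sig = ⟨2 | 1 2⟩
  • {7,9}:  v_{7} + v_{9} = v_{5} + 2·v_{6} — sig = ⟨2 | 1 2⟩
  • {8,9}:  v_{8} + v_{9} = 2·v_{5} — sig = ⟨2 | 2⟩
  • {7,8}:  v_{7} + v_{8} = 2·v_{3} + 3·v_{5} — sig = ⟨2 | 2 3⟩
  • {2,3,5}:  v_{2} + v_{3} + v_{5} = v_{8} — sig = ⟨3 | 1⟩
  • {3,5,6}:  v_{3} + v_{5} + v_{6} = v_{7} — sig = ⟨3 | 1⟩

so the primitive-relation signature multiset is
[⟨2 | 0⟩, ⟨2 | 0⟩, ⟨2 | 0⟩, ⟨2 | 1⟩, ⟨2 | 1⟩, ⟨2 | 1⟩, ⟨2 | 1⟩, ⟨2 | 1⟩, ⟨2 | 1 1⟩, ⟨2 | 1 1⟩, ⟨2 | 1 1⟩, ⟨2 | 1 1⟩, ⟨2 | 1 1⟩, ⟨2 | 1 1⟩, ⟨2 | 1 1⟩, ⟨2 | 1 2⟩, ⟨2 | 1 2⟩, ⟨2 | 1 2⟩, ⟨2 | 1 2⟩, ⟨2 | 2⟩, ⟨2 | 2 3⟩, ⟨3 | 1⟩, ⟨3 | 1⟩]


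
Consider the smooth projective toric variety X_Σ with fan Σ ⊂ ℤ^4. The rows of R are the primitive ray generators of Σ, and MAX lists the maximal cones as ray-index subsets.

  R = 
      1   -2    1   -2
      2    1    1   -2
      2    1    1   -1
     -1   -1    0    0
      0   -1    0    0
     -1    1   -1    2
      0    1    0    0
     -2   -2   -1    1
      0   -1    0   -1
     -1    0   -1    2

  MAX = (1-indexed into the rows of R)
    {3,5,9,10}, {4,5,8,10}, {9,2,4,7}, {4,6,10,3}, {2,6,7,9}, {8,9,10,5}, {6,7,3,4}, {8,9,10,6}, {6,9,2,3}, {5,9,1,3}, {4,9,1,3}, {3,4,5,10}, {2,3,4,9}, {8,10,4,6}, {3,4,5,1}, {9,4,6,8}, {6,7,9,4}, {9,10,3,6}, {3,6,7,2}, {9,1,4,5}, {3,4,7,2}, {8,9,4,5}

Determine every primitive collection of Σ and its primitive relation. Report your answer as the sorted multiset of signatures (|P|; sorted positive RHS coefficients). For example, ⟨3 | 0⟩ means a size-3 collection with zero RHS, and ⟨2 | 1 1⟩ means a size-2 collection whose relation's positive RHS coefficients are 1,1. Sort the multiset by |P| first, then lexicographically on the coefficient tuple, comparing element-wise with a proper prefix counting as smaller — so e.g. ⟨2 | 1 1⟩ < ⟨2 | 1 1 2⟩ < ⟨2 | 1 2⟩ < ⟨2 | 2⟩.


The 18 primitive collections of Σ (r=10, n=4):

  • {5,7}:  v_{5} + v_{7} = 0  ⇒ sig = ⟨2 | 0⟩
  • {1,6}:  v_{1} + v_{6} = v_{5}  ⇒ sig = ⟨2 | 1⟩
  • {2,8}:  v_{2} + v_{8} = v_{9}  ⇒ sig = ⟨2 | 1⟩
  • {3,8}:  v_{3} + v_{8} = v_{5}  ⇒ sig = ⟨2 | 1⟩
  • {5,6}:  v_{5} + v_{6} = v_{10}  ⇒ sig = ⟨2 | 1⟩
  • {7,10}:  v_{7} + v_{10} = v_{6}  ⇒ sig = ⟨2 | 1⟩
  • {2,5}:  v_{2} + v_{5} = v_{3} + v_{9}  ⇒ sig = ⟨2 | 1 1⟩
  • {1,7}:  v_{1} + v_{7} = v_{3} + v_{4} + v_{9}  ⇒ sig = ⟨2 | 1 1 1⟩
  • {2,10}:  v_{2} + v_{10} = v_{3} + v_{6} + v_{9}  ⇒ sig = ⟨2 | 1 1 1⟩
  • {7,8}:  v_{7} + v_{8} = v_{4} + v_{6} + v_{9}  ⇒ sig = ⟨2 | 1 1 1⟩
  • {1,8}:  v_{1} + v_{8} = v_{4} + 2·v_{5} + v_{9}  ⇒ sig = ⟨2 | 1 1 2⟩
  • {1,2}:  v_{1} + v_{2} = 2·v_{3} + v_{4} + 2·v_{9}  ⇒ sig = ⟨2 | 1 2 2⟩
  • {1,10}:  v_{1} + v_{10} = 2·v_{5}  ⇒ sig = ⟨2 | 2⟩
  • {2,4,6}:  v_{2} + v_{4} + v_{6} = v_{7}  ⇒ sig = ⟨3 | 1⟩
  • {3,7,9}:  v_{3} + v_{7} + v_{9} = v_{2}  ⇒ sig = ⟨3 | 1⟩
  • {4,9,10}:  v_{4} + v_{9} + v_{10} = v_{8}  ⇒ sig = ⟨3 | 1⟩
  • {3,4,6,9}:  v_{3} + v_{4} + v_{6} + v_{9} = 0  ⇒ sig = ⟨4 | 0⟩
  • {3,4,5,9}:  v_{3} + v_{4} + v_{5} + v_{9} = v_{1}  ⇒ sig = ⟨4 | 1⟩

Hence PRS(X_Σ) =
[⟨2 | 0⟩, ⟨2 | 1⟩, ⟨2 | 1⟩, ⟨2 | 1⟩, ⟨2 | 1⟩, ⟨2 | 1⟩, ⟨2 | 1 1⟩, ⟨2 | 1 1 1⟩, ⟨2 | 1 1 1⟩, ⟨2 | 1 1 1⟩, ⟨2 | 1 1 2⟩, ⟨2 | 1 2 2⟩, ⟨2 | 2⟩, ⟨3 | 1⟩, ⟨3 | 1⟩, ⟨3 | 1⟩, ⟨4 | 0⟩, ⟨4 | 1⟩]


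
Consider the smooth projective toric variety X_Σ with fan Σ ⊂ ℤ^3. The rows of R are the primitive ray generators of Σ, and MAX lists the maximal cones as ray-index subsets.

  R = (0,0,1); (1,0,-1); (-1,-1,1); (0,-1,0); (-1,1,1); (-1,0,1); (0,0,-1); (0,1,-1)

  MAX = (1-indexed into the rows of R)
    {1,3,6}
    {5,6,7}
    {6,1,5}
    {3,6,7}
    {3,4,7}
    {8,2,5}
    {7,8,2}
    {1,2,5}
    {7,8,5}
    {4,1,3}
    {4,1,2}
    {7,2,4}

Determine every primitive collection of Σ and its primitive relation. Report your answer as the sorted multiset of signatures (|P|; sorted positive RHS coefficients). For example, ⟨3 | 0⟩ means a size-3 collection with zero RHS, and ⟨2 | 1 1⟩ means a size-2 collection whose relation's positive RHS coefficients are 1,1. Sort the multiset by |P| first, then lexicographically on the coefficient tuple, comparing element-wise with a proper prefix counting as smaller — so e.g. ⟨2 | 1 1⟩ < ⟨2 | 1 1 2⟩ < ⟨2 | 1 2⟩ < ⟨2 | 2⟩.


11 collections generate NE(X_Σ); each relation:

  {1,7}:  v_{1} + v_{7} = 0  ⟹  sig = ⟨2 | 0⟩
  {2,6}:  v_{2} + v_{6} = 0  ⟹  sig = ⟨2 | 0⟩
  {2,3}:  v_{2} + v_{3} = v_{4}  ⟹  sig = ⟨2 | 1⟩
  {4,5}:  v_{4} + v_{5} = v_{6}  ⟹  sig = ⟨2 | 1⟩
  {4,6}:  v_{4} + v_{6} = v_{3}  ⟹  sig = ⟨2 | 1⟩
  {4,8}:  v_{4} + v_{8} = v_{7}  ⟹  sig = ⟨2 | 1⟩
  {1,8}:  v_{1} + v_{8} = v_{2} + v_{5}  ⟹  sig = ⟨2 | 1 1⟩
  {3,8}:  v_{3} + v_{8} = v_{6} + v_{7}  ⟹  sig = ⟨2 | 1 1⟩
  {6,8}:  v_{6} + v_{8} = v_{5} + v_{7}  ⟹  sig = ⟨2 | 1 1⟩
  {3,5}:  v_{3} + v_{5} = 2·v_{6}  ⟹  sig = ⟨2 | 2⟩
  {2,5,7}:  v_{2} + v_{5} + v_{7} = v_{8}  ⟹  sig = ⟨3 | 1⟩

Signatures (|P|; sorted positive RHS coefficients), sorted:
    |P|=2: 10 collections, coeffs (), (), (1), (1), (1), (1), (1,1), (1,1), (1,1), (2)
    |P|=3: 1 collection, coeffs (1)


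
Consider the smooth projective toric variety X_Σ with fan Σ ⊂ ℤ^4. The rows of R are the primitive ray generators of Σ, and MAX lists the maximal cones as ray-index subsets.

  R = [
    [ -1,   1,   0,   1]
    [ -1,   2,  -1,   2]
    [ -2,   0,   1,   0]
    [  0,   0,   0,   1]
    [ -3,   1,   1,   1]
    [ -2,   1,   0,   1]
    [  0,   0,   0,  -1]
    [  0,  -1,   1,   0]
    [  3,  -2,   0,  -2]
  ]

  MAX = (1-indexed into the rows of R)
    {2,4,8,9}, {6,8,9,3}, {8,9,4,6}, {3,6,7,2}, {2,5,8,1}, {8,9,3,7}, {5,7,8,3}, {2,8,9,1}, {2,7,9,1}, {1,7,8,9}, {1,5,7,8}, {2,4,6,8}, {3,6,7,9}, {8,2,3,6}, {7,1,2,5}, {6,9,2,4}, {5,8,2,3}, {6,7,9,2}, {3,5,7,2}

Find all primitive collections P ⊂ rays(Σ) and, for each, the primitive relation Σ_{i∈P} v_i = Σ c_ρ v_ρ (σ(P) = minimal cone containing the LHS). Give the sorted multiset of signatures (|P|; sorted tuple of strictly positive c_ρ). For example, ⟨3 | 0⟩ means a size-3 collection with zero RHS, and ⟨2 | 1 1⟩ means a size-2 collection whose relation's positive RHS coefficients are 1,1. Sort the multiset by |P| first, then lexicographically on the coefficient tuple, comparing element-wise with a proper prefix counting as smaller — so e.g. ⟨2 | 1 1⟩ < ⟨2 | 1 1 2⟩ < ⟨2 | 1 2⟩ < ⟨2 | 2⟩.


12 collections generate NE(X_Σ); each relation:

  {4,7}:  v_{4} + v_{7} = 0 ; sig = ⟨2 | 0⟩
  {1,3}:  v_{1} + v_{3} = v_{5} ; sig = ⟨2 | 1⟩
  {1,4}:  v_{1} + v_{4} = v_{2} + v_{8} ; sig = ⟨2 | 1 1⟩
  {1,6}:  v_{1} + v_{6} = v_{2} + v_{3} ; sig = ⟨2 | 1 1⟩
  {3,4}:  v_{3} + v_{4} = v_{6} + v_{8} ; sig = ⟨2 | 1 1⟩
  {5,9}:  v_{5} + v_{9} = v_{7} + v_{8} ; sig = ⟨2 | 1 1⟩
  {4,5}:  v_{4} + v_{5} = v_{2} + v_{3} + v_{8} ; sig = ⟨2 | 1 1 1⟩
  {5,6}:  v_{5} + v_{6} = v_{2} + 2·v_{3} ; sig = ⟨2 | 1 2⟩
  {2,3,9}:  v_{2} + v_{3} + v_{9} = 0 ; sig = ⟨3 | 0⟩
  {2,7,8}:  v_{2} + v_{7} + v_{8} = v_{1} ; sig = ⟨3 | 1⟩
  {6,7,8}:  v_{6} + v_{7} + v_{8} = v_{3} ; sig = ⟨3 | 1⟩
  {2,6,8,9}:  v_{2} + v_{6} + v_{8} + v_{9} = v_{4} ; sig = ⟨4 | 1⟩

so the primitive-relation signature multiset is
[⟨2 | 0⟩, ⟨2 | 1⟩, ⟨2 | 1 1⟩, ⟨2 | 1 1⟩, ⟨2 | 1 1⟩, ⟨2 | 1 1⟩, ⟨2 | 1 1 1⟩, ⟨2 | 1 2⟩, ⟨3 | 0⟩, ⟨3 | 1⟩, ⟨3 | 1⟩, ⟨4 | 1⟩]


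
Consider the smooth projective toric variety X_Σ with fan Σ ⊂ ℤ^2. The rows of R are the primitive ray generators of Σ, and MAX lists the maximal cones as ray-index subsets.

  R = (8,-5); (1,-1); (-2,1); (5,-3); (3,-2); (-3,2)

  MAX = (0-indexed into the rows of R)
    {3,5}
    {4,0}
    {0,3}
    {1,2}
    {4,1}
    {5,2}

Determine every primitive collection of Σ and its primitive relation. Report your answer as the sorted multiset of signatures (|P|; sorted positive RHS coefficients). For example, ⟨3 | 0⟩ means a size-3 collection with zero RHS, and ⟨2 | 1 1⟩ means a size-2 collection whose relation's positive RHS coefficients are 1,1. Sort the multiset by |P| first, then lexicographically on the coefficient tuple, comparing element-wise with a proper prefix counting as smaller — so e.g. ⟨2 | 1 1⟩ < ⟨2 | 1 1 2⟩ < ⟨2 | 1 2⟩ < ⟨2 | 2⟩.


The 9 primitive collections of Σ (r=6, n=2):

  • {4,5}:  v_{4} + v_{5} = 0  so sig = ⟨2 | 0⟩
  • {0,5}:  v_{0} + v_{5} = v_{3}  so sig = ⟨2 | 1⟩
  • {1,5}:  v_{1} + v_{5} = v_{2}  so sig = ⟨2 | 1⟩
  • {2,3}:  v_{2} + v_{3} = v_{4}  so sig = ⟨2 | 1⟩
  • {2,4}:  v_{2} + v_{4} = v_{1}  so sig = ⟨2 | 1⟩
  • {3,4}:  v_{3} + v_{4} = v_{0}  so sig = ⟨2 | 1⟩
  • {0,2}:  v_{0} + v_{2} = 2·v_{4}  so sig = ⟨2 | 2⟩
  • {1,3}:  v_{1} + v_{3} = 2·v_{4}  so sig = ⟨2 | 2⟩
  • {0,1}:  v_{0} + v_{1} = 3·v_{4}  so sig = ⟨2 | 3⟩

Signatures (|P|; sorted positive RHS coefficients), sorted:
    |P|=2: 9 collections, coeffs (), (1), (1), (1), (1), (1), (2), (2), (3)


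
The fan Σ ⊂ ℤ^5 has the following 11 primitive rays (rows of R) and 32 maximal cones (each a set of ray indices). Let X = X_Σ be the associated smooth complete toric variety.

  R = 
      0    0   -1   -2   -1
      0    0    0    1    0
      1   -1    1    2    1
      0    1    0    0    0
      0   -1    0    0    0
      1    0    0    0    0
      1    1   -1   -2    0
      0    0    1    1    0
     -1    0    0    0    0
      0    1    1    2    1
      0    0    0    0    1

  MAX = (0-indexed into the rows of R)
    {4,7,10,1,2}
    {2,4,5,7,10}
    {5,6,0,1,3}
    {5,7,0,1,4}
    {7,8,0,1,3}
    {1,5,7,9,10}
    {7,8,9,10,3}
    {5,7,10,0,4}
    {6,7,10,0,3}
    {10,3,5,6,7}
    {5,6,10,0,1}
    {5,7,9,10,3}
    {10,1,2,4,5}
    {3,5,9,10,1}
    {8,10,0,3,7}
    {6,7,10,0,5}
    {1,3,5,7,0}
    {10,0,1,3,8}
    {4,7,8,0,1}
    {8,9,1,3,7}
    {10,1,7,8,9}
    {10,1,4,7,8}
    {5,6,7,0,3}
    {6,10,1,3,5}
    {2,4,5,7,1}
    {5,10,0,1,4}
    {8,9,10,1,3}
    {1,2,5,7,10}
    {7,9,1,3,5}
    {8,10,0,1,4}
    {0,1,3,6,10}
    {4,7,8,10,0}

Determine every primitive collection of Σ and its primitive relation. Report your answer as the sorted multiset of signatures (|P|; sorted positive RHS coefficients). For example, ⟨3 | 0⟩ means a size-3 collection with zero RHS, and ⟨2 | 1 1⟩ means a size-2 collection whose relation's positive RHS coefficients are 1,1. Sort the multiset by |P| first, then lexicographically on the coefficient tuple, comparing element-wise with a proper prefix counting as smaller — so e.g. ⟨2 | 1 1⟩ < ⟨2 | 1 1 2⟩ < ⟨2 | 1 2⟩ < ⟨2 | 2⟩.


Δ(Σ) — 11 vertices, 17 min non-faces:

  {3,4}:  v_{3} + v_{4} = 0  ⇒ sig = ⟨2 | 0⟩
  {5,8}:  v_{5} + v_{8} = 0  ⇒ sig = ⟨2 | 0⟩
  {0,9}:  v_{0} + v_{9} = v_{3}  ⇒ sig = ⟨2 | 1⟩
  {0,2}:  v_{0} + v_{2} = v_{4} + v_{5}  ⇒ sig = ⟨2 | 1 1⟩
  {4,6}:  v_{4} + v_{6} = v_{0} + v_{5} + v_{10}  ⇒ sig = ⟨2 | 1 1 1⟩
  {4,9}:  v_{4} + v_{9} = v_{1} + v_{7} + v_{10}  ⇒ sig = ⟨2 | 1 1 1⟩
  {6,8}:  v_{6} + v_{8} = v_{0} + v_{3} + v_{10}  ⇒ sig = ⟨2 | 1 1 1⟩
  {2,3}:  v_{2} + v_{3} = v_{1} + v_{5} + v_{7} + v_{10}  ⇒ sig = ⟨2 | 1 1 1 1⟩
  {2,8}:  v_{2} + v_{8} = v_{1} + v_{4} + v_{7} + v_{10}  ⇒ sig = ⟨2 | 1 1 1 1⟩
  {6,9}:  v_{6} + v_{9} = 2·v_{3} + v_{5} + v_{10}  ⇒ sig = ⟨2 | 1 1 2⟩
  {2,6}:  v_{2} + v_{6} = 2·v_{5} + v_{10}  ⇒ sig = ⟨2 | 1 2⟩
  {2,9}:  v_{2} + v_{9} = 2·v_{1} + v_{5} + 2·v_{7} + 2·v_{10}  ⇒ sig = ⟨2 | 1 2 2 2⟩
  {1,6,7}:  v_{1} + v_{6} + v_{7} = v_{3} + v_{5}  ⇒ sig = ⟨3 | 1 1⟩
  {0,1,7,10}:  v_{0} + v_{1} + v_{7} + v_{10} = 0  ⇒ sig = ⟨4 | 0⟩
  {0,3,5,10}:  v_{0} + v_{3} + v_{5} + v_{10} = v_{6}  ⇒ sig = ⟨4 | 1⟩
  {1,3,7,10}:  v_{1} + v_{3} + v_{7} + v_{10} = v_{9}  ⇒ sig = ⟨4 | 1⟩
  {1,4,5,7,10}:  v_{1} + v_{4} + v_{5} + v_{7} + v_{10} = v_{2}  ⇒ sig = ⟨5 | 1⟩

Hence PRS(X_Σ) =
{ ⟨2 | 0⟩ ×2,  ⟨2 | 1⟩,  ⟨2 | 1 1⟩,  ⟨2 | 1 1 1⟩ ×3,  ⟨2 | 1 1 1 1⟩ ×2,  ⟨2 | 1 1 2⟩,  ⟨2 | 1 2⟩,  ⟨2 | 1 2 2 2⟩,  ⟨3 | 1 1⟩,  ⟨4 | 0⟩,  ⟨4 | 1⟩ ×2,  ⟨5 | 1⟩ }


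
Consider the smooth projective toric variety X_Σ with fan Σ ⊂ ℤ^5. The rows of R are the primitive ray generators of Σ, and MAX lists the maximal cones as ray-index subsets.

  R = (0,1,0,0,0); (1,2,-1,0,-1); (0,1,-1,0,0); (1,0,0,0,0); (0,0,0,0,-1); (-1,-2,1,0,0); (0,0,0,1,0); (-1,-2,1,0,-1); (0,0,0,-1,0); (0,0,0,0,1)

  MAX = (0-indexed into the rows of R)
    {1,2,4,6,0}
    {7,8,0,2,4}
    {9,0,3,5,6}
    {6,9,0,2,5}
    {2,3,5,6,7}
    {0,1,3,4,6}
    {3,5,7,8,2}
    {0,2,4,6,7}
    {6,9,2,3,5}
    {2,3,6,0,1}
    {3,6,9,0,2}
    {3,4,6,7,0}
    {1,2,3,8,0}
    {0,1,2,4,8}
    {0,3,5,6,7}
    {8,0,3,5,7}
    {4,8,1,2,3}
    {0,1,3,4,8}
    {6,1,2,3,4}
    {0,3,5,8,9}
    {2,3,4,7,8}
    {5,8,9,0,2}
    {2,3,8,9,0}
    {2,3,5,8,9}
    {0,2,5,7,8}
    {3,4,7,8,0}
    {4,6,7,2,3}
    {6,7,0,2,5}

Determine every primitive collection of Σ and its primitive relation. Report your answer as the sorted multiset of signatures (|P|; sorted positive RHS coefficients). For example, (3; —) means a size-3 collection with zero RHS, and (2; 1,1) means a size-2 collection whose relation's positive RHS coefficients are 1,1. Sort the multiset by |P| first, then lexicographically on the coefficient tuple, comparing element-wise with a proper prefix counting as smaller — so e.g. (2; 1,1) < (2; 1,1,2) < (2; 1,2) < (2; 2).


|primitive collections| = 10. Relations:

  • {4,9}:  v_{4} + v_{9} = 0  ⟹  sig = (2; —)
  • {6,8}:  v_{6} + v_{8} = 0  ⟹  sig = (2; —)
  • {1,5}:  v_{1} + v_{5} = v_{4}  ⟹  sig = (2; 1)
  • {4,5}:  v_{4} + v_{5} = v_{7}  ⟹  sig = (2; 1)
  • {7,9}:  v_{7} + v_{9} = v_{5}  ⟹  sig = (2; 1)
  • {1,9}:  v_{1} + v_{9} = v_{0} + v_{2} + v_{3}  ⟹  sig = (2; 1,1,1)
  • {1,7}:  v_{1} + v_{7} = 2·v_{4}  ⟹  sig = (2; 2)
  • {0,2,3,5}:  v_{0} + v_{2} + v_{3} + v_{5} = 0  ⟹  sig = (4; —)
  • {0,2,3,4}:  v_{0} + v_{2} + v_{3} + v_{4} = v_{1}  ⟹  sig = (4; 1)
  • {0,2,3,7}:  v_{0} + v_{2} + v_{3} + v_{7} = v_{4}  ⟹  sig = (4; 1)

Signatures (|P|; sorted positive RHS coefficients), sorted:
    |P|=2: 7 collections, coeffs (), (), (1), (1), (1), (1,1,1), (2)
    |P|=4: 3 collections, coeffs (), (1), (1)


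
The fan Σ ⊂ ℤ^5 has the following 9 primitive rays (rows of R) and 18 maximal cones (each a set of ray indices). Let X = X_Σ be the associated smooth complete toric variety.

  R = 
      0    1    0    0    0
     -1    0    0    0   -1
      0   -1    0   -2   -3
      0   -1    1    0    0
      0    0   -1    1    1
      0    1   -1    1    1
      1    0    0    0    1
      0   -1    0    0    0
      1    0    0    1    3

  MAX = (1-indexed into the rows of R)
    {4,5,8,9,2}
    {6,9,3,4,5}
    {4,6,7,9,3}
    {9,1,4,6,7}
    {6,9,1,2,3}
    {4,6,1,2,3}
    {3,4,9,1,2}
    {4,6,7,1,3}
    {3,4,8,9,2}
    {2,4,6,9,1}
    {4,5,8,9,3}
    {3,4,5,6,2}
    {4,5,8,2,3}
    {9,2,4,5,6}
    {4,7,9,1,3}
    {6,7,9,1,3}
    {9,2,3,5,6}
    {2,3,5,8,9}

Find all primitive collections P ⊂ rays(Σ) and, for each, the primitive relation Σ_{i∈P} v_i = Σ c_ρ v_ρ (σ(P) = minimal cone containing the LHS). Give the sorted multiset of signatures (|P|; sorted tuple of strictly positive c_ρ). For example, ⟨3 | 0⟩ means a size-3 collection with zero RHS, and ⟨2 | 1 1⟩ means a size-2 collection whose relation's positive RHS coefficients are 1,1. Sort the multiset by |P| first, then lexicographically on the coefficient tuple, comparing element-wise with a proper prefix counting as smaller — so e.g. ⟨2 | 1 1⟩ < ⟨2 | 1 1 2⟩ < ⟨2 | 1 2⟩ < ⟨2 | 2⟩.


9 collections generate NE(X_Σ); each relation:

  P={1,8}:  v_{1} + v_{8} = 0  ⇒ sig = ⟨2 | 0⟩
  P={2,7}:  v_{2} + v_{7} = 0  ⇒ sig = ⟨2 | 0⟩
  P={1,5}:  v_{1} + v_{5} = v_{6}  ⇒ sig = ⟨2 | 1⟩
  P={6,8}:  v_{6} + v_{8} = v_{5}  ⇒ sig = ⟨2 | 1⟩
  P={7,8}:  v_{7} + v_{8} = v_{3} + v_{4} + v_{6} + v_{9}  ⇒ sig = ⟨2 | 1 1 1 1⟩
  P={5,7}:  v_{5} + v_{7} = v_{3} + v_{4} + 2·v_{6} + v_{9}  ⇒ sig = ⟨2 | 1 1 1 2⟩
  P={1,3,4,6,9}:  v_{1} + v_{3} + v_{4} + v_{6} + v_{9} = v_{7}  ⇒ sig = ⟨5 | 1⟩
  P={2,3,4,6,9}:  v_{2} + v_{3} + v_{4} + v_{6} + v_{9} = v_{8}  ⇒ sig = ⟨5 | 1⟩
  P={2,3,4,5,9}:  v_{2} + v_{3} + v_{4} + v_{5} + v_{9} = 2·v_{8}  ⇒ sig = ⟨5 | 2⟩

Signatures (|P|; sorted positive RHS coefficients), sorted:
{ ⟨2 | 0⟩ ×2,  ⟨2 | 1⟩ ×2,  ⟨2 | 1 1 1 1⟩,  ⟨2 | 1 1 1 2⟩,  ⟨5 | 1⟩ ×2,  ⟨5 | 2⟩ }


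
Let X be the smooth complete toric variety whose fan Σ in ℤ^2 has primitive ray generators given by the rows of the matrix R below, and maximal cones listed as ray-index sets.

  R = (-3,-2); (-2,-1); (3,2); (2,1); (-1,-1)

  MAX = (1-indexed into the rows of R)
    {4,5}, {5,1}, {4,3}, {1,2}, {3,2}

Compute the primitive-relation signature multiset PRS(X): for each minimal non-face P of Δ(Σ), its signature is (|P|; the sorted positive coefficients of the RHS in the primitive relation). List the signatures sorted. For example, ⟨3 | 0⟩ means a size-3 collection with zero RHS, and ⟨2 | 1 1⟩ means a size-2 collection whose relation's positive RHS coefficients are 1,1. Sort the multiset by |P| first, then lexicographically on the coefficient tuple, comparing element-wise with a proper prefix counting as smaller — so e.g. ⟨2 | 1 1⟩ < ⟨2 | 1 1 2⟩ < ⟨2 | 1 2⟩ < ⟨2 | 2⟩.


Minimal non-faces — 5 found among 5 rays, 5 max cones:

  P = {1,3}:  v_{1} + v_{3} = 0 ; sig = ⟨2 | 0⟩
  P = {2,4}:  v_{2} + v_{4} = 0 ; sig = ⟨2 | 0⟩
  P = {1,4}:  v_{1} + v_{4} = v_{5} ; sig = ⟨2 | 1⟩
  P = {2,5}:  v_{2} + v_{5} = v_{1} ; sig = ⟨2 | 1⟩
  P = {3,5}:  v_{3} + v_{5} = v_{4} ; sig = ⟨2 | 1⟩

Signatures (|P|; sorted positive RHS coefficients), sorted:
    ⟨2 | 0⟩
    ⟨2 | 0⟩
    ⟨2 | 1⟩
    ⟨2 | 1⟩
    ⟨2 | 1⟩


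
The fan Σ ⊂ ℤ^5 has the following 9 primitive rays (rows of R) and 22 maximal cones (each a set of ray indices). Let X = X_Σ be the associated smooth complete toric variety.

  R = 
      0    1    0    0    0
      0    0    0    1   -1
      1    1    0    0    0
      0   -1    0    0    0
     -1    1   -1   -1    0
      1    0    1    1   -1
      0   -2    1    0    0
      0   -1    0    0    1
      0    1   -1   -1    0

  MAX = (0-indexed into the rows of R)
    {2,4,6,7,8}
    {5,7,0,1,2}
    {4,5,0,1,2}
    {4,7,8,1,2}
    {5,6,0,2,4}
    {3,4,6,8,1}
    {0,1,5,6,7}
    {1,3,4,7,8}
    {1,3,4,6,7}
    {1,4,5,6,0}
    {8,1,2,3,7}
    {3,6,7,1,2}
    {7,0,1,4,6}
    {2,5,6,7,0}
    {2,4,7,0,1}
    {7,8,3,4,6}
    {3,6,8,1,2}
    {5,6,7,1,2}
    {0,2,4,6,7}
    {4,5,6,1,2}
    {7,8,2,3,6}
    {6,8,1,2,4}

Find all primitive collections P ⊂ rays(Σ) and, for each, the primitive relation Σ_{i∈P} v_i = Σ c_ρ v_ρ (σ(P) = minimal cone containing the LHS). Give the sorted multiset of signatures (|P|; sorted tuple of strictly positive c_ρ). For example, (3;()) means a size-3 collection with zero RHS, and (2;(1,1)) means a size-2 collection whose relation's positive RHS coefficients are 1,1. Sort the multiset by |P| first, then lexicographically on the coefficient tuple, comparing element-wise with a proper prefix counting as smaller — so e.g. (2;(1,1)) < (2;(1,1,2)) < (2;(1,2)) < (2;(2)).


Σ has 9 primitive collections:

  • {0,3}:  v_{0} + v_{3} = 0  ⇒ sig = (2;())
  • {0,8}:  v_{0} + v_{8} = v_{2} + v_{4}  ⇒ sig = (2;(1,1))
  • {3,5}:  v_{3} + v_{5} = v_{1} + v_{2} + v_{6}  ⇒ sig = (2;(1,1,1))
  • {5,8}:  v_{5} + v_{8} = v_{1} + 2·v_{2} + v_{4} + v_{6}  ⇒ sig = (2;(1,1,1,2))
  • {4,5,7}:  v_{4} + v_{5} + v_{7} = 0  ⇒ sig = (3;())
  • {2,3,4}:  v_{2} + v_{3} + v_{4} = v_{8}  ⇒ sig = (3;(1))
  • {0,1,2,6}:  v_{0} + v_{1} + v_{2} + v_{6} = v_{5}  ⇒ sig = (4;(1))
  • {1,6,7,8}:  v_{1} + v_{6} + v_{7} + v_{8} = 2·v_{3}  ⇒ sig = (4;(2))
  • {1,2,4,6,7}:  v_{1} + v_{2} + v_{4} + v_{6} + v_{7} = v_{3}  ⇒ sig = (5;(1))

Sorted signature multiset PRS(X):
    |P|=2: 4 collections, coeffs (), (1,1), (1,1,1), (1,1,1,2)
    |P|=3: 2 collections, coeffs (), (1)
    |P|=4: 2 collections, coeffs (1), (2)
    |P|=5: 1 collection, coeffs (1)


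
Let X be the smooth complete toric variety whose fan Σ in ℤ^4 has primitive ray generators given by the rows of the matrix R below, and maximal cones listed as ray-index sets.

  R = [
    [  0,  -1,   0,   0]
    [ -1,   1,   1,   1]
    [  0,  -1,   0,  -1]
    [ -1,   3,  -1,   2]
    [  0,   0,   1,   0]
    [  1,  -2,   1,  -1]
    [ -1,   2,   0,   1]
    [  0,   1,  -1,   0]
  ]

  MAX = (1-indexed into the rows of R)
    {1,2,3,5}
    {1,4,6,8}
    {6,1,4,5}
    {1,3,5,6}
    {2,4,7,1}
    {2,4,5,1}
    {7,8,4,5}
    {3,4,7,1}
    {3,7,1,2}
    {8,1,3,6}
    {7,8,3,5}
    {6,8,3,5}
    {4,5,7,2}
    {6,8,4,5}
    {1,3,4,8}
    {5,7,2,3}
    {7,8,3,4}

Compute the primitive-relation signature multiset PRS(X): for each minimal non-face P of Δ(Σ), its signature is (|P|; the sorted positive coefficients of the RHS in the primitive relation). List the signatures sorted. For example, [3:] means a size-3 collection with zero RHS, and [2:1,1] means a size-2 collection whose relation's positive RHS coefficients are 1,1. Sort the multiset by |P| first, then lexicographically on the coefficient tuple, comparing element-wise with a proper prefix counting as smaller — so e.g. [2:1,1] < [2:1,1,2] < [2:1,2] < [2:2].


9 collections generate NE(X_Σ); each relation:

  P={2,8}:  v_{2} + v_{8} = v_{7}  so sig = [2:1]
  P={6,7}:  v_{6} + v_{7} = v_{5}  so sig = [2:1]
  P={2,6}:  v_{2} + v_{6} = v_{1} + 2·v_{5}  so sig = [2:1,2]
  P={1,5,8}:  v_{1} + v_{5} + v_{8} = 0  so sig = [3:]
  P={3,4,6}:  v_{3} + v_{4} + v_{6} = 0  so sig = [3:]
  P={1,5,7}:  v_{1} + v_{5} + v_{7} = v_{2}  so sig = [3:1]
  P={3,4,5}:  v_{3} + v_{4} + v_{5} = v_{7}  so sig = [3:1]
  P={1,7,8}:  v_{1} + v_{7} + v_{8} = v_{3} + v_{4}  so sig = [3:1,1]
  P={2,3,4}:  v_{2} + v_{3} + v_{4} = v_{1} + 2·v_{7}  so sig = [3:1,2]

Sorted signature multiset PRS(X):
    [2:1]
    [2:1]
    [2:1,2]
    [3:]
    [3:]
    [3:1]
    [3:1]
    [3:1,1]
    [3:1,2]


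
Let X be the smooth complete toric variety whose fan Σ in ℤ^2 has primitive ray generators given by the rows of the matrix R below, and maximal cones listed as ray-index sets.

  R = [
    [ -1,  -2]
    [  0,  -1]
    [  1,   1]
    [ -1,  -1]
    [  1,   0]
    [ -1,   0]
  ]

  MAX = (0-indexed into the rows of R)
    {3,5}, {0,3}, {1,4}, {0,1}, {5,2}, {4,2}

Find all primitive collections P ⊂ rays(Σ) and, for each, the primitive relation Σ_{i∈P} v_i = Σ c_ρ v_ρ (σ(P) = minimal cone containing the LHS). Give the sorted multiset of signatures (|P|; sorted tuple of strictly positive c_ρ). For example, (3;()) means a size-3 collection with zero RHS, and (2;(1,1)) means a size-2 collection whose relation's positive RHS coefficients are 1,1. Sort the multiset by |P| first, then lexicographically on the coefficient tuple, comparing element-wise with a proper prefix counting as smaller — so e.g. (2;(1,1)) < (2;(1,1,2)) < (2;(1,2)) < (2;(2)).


Σ has 9 primitive collections:

  P = {2,3}:  v_{2} + v_{3} = 0  →  sig = (2;())
  P = {4,5}:  v_{4} + v_{5} = 0  →  sig = (2;())
  P = {0,2}:  v_{0} + v_{2} = v_{1}  →  sig = (2;(1))
  P = {1,2}:  v_{1} + v_{2} = v_{4}  →  sig = (2;(1))
  P = {1,3}:  v_{1} + v_{3} = v_{0}  →  sig = (2;(1))
  P = {1,5}:  v_{1} + v_{5} = v_{3}  →  sig = (2;(1))
  P = {3,4}:  v_{3} + v_{4} = v_{1}  →  sig = (2;(1))
  P = {0,4}:  v_{0} + v_{4} = 2·v_{1}  →  sig = (2;(2))
  P = {0,5}:  v_{0} + v_{5} = 2·v_{3}  →  sig = (2;(2))

Sorted signature multiset PRS(X):
    (2;())
    (2;())
    (2;(1))
    (2;(1))
    (2;(1))
    (2;(1))
    (2;(1))
    (2;(2))
    (2;(2))


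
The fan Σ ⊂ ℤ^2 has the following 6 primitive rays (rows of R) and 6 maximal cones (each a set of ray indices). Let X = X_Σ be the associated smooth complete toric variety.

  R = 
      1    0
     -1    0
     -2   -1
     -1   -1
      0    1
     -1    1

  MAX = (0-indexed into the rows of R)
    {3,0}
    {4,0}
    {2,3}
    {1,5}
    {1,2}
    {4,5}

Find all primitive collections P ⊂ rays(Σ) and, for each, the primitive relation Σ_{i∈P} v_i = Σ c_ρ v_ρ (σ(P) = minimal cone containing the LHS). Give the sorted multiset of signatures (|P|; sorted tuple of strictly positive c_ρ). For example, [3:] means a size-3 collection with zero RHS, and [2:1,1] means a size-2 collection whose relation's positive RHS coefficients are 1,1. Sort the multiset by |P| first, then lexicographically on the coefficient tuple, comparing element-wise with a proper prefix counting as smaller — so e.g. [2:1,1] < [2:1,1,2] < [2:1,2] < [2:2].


9 collections generate NE(X_Σ); each relation:

  P={0,1}:  v_{0} + v_{1} = 0  ⇒ sig = [2:]
  P={0,2}:  v_{0} + v_{2} = v_{3}  ⇒ sig = [2:1]
  P={0,5}:  v_{0} + v_{5} = v_{4}  ⇒ sig = [2:1]
  P={1,3}:  v_{1} + v_{3} = v_{2}  ⇒ sig = [2:1]
  P={1,4}:  v_{1} + v_{4} = v_{5}  ⇒ sig = [2:1]
  P={3,4}:  v_{3} + v_{4} = v_{1}  ⇒ sig = [2:1]
  P={2,4}:  v_{2} + v_{4} = 2·v_{1}  ⇒ sig = [2:2]
  P={3,5}:  v_{3} + v_{5} = 2·v_{1}  ⇒ sig = [2:2]
  P={2,5}:  v_{2} + v_{5} = 3·v_{1}  ⇒ sig = [2:3]

Hence PRS(X_Σ) =
[[2:], [2:1], [2:1], [2:1], [2:1], [2:1], [2:2], [2:2], [2:3]]


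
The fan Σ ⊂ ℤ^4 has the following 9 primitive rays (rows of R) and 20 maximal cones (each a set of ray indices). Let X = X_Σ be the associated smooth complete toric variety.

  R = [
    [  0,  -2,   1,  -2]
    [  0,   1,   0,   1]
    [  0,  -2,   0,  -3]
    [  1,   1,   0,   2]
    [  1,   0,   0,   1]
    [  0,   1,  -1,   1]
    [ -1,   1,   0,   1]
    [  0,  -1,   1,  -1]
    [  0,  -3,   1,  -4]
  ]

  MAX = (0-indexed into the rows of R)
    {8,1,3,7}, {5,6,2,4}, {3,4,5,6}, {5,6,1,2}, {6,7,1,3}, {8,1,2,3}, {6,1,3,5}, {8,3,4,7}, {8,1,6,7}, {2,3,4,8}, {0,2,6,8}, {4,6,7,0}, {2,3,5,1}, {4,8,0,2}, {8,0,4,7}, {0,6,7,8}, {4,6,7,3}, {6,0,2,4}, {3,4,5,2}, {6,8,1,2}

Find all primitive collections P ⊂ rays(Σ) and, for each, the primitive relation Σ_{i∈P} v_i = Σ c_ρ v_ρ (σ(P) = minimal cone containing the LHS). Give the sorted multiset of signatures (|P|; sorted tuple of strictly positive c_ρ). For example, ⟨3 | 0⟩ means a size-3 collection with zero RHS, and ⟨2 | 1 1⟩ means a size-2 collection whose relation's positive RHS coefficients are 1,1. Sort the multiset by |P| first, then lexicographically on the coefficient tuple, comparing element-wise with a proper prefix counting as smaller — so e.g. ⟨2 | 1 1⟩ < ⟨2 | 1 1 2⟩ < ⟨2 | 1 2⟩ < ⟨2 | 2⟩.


|primitive collections| = 10. Relations:

  • {5,7}:  v_{5} + v_{7} = 0  →  sig = ⟨2 | 0⟩
  • {0,1}:  v_{0} + v_{1} = v_{7}  →  sig = ⟨2 | 1⟩
  • {1,4}:  v_{1} + v_{4} = v_{3}  →  sig = ⟨2 | 1⟩
  • {2,7}:  v_{2} + v_{7} = v_{8}  →  sig = ⟨2 | 1⟩
  • {5,8}:  v_{5} + v_{8} = v_{2}  →  sig = ⟨2 | 1⟩
  • {0,3}:  v_{0} + v_{3} = v_{4} + v_{7}  →  sig = ⟨2 | 1 1⟩
  • {0,5}:  v_{0} + v_{5} = v_{2} + v_{4} + v_{6}  →  sig = ⟨2 | 1 1 1⟩
  • {2,3,6}:  v_{2} + v_{3} + v_{6} = 0  →  sig = ⟨3 | 0⟩
  • {3,6,8}:  v_{3} + v_{6} + v_{8} = v_{7}  →  sig = ⟨3 | 1⟩
  • {4,6,8}:  v_{4} + v_{6} + v_{8} = v_{0}  →  sig = ⟨3 | 1⟩

Signatures (|P|; sorted positive RHS coefficients), sorted:
    ⟨2 | 0⟩
    ⟨2 | 1⟩
    ⟨2 | 1⟩
    ⟨2 | 1⟩
    ⟨2 | 1⟩
    ⟨2 | 1 1⟩
    ⟨2 | 1 1 1⟩
    ⟨3 | 0⟩
    ⟨3 | 1⟩
    ⟨3 | 1⟩


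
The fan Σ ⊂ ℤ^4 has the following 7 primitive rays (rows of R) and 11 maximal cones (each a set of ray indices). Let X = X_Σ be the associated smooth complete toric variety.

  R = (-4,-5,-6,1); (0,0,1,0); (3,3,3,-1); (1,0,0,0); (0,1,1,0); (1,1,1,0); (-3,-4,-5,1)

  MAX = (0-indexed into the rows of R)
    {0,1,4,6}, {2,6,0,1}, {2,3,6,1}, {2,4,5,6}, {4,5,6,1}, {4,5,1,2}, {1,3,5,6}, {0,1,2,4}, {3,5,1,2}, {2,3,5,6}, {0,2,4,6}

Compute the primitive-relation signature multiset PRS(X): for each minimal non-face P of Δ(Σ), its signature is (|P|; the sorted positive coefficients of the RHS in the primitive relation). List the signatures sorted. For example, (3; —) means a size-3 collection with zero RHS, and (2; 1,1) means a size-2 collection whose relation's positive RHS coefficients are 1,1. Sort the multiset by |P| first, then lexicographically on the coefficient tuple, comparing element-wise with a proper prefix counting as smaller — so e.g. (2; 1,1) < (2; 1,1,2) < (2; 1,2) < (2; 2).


Σ has 5 primitive collections:

  P={0,5}:  v_{0} + v_{5} = v_{6}  ⇒ sig = (2; 1)
  P={3,4}:  v_{3} + v_{4} = v_{5}  ⇒ sig = (2; 1)
  P={0,3}:  v_{0} + v_{3} = v_{1} + v_{2} + 2·v_{6}  ⇒ sig = (2; 1,1,2)
  P={1,2,4,6}:  v_{1} + v_{2} + v_{4} + v_{6} = 0  ⇒ sig = (4; —)
  P={1,2,5,6}:  v_{1} + v_{2} + v_{5} + v_{6} = v_{3}  ⇒ sig = (4; 1)

so the primitive-relation signature multiset is
    |P|=2: 3 collections, coeffs (1), (1), (1,1,2)
    |P|=4: 2 collections, coeffs (), (1)


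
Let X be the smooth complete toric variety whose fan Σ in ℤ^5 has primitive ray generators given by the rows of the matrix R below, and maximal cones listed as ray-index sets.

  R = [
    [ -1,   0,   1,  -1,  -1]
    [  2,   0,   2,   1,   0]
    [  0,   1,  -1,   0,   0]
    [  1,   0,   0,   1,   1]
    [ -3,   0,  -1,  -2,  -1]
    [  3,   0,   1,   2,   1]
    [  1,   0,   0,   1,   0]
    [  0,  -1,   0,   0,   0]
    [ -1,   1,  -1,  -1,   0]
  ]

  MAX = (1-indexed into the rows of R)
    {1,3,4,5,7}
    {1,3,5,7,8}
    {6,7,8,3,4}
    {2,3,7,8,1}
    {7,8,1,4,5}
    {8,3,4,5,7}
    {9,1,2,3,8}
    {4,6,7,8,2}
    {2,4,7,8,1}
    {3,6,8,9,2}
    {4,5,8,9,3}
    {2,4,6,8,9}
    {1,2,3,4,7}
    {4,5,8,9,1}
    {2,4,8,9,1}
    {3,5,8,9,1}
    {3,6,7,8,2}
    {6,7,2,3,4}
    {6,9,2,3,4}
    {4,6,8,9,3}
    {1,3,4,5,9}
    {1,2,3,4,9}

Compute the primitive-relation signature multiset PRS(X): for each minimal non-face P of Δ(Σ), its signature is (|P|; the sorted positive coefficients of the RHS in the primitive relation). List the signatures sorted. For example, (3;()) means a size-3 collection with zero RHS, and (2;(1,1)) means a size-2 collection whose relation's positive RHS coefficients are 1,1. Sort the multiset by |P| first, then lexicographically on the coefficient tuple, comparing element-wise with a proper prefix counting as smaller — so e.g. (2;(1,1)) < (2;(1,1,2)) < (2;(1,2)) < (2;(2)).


Minimal non-faces — 6 found among 9 rays, 22 max cones:

  P = {5,6}:  v_{5} + v_{6} = 0  ⇒ sig = (2;())
  P = {1,6}:  v_{1} + v_{6} = v_{2}  ⇒ sig = (2;(1))
  P = {2,5}:  v_{2} + v_{5} = v_{1}  ⇒ sig = (2;(1))
  P = {7,9}:  v_{7} + v_{9} = v_{3}  ⇒ sig = (2;(1))
  P = {1,3,4,8}:  v_{1} + v_{3} + v_{4} + v_{8} = 0  ⇒ sig = (4;())
  P = {2,3,4,8}:  v_{2} + v_{3} + v_{4} + v_{8} = v_{6}  ⇒ sig = (4;(1))

Signatures (|P|; sorted positive RHS coefficients), sorted:
    (2;())
    (2;(1))
    (2;(1))
    (2;(1))
    (4;())
    (4;(1))


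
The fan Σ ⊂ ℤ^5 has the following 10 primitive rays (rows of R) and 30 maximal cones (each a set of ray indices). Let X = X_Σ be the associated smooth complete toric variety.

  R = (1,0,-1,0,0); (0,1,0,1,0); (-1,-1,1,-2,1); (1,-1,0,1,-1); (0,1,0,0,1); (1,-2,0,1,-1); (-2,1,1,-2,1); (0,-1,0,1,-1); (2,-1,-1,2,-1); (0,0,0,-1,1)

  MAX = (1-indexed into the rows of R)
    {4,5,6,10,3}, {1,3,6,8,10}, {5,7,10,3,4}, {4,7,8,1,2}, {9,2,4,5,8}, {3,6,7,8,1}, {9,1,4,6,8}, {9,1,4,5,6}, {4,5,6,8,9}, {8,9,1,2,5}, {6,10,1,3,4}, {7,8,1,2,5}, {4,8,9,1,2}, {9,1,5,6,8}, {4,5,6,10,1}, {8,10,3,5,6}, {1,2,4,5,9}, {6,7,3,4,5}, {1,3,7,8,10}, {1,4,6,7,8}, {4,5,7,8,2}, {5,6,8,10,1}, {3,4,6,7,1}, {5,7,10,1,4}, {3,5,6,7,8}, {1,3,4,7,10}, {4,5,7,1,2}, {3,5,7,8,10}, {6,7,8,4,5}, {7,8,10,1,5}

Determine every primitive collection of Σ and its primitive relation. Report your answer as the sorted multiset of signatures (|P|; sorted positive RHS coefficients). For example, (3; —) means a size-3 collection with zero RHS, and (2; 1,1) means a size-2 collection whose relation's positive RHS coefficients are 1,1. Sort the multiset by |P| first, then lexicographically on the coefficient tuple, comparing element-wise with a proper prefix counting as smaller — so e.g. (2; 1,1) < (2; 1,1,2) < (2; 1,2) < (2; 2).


Primitive collections (12):

  • {7,9}:  v_{7} + v_{9} = 0 ; sig = (2; —)
  • {2,10}:  v_{2} + v_{10} = v_{5} ; sig = (2; 1)
  • {3,9}:  v_{3} + v_{9} = v_{6} + v_{10} ; sig = (2; 1,1)
  • {2,3}:  v_{2} + v_{3} = v_{5} + v_{6} + v_{7} ; sig = (2; 1,1,1)
  • {2,6}:  v_{2} + v_{6} = v_{4} + v_{5} + v_{8} ; sig = (2; 1,1,1)
  • {9,10}:  v_{9} + v_{10} = v_{1} + v_{5} + v_{6} ; sig = (2; 1,1,1)
  • {4,8,10}:  v_{4} + v_{8} + v_{10} = v_{6} ; sig = (3; 1)
  • {6,7,10}:  v_{6} + v_{7} + v_{10} = v_{3} ; sig = (3; 1)
  • {3,4,8}:  v_{3} + v_{4} + v_{8} = 2·v_{6} + v_{7} ; sig = (3; 1,2)
  • {1,3,5}:  v_{1} + v_{3} + v_{5} = 2·v_{10} ; sig = (3; 2)
  • {1,4,5,8}:  v_{1} + v_{4} + v_{5} + v_{8} = v_{9} ; sig = (4; 1)
  • {1,5,6,7}:  v_{1} + v_{5} + v_{6} + v_{7} = v_{10} ; sig = (4; 1)

Sorted signature multiset PRS(X):
    |P|=2: 6 collections, coeffs (), (1), (1,1), (1,1,1), (1,1,1), (1,1,1)
    |P|=3: 4 collections, coeffs (1), (1), (1,2), (2)
    |P|=4: 2 collections, coeffs (1), (1)


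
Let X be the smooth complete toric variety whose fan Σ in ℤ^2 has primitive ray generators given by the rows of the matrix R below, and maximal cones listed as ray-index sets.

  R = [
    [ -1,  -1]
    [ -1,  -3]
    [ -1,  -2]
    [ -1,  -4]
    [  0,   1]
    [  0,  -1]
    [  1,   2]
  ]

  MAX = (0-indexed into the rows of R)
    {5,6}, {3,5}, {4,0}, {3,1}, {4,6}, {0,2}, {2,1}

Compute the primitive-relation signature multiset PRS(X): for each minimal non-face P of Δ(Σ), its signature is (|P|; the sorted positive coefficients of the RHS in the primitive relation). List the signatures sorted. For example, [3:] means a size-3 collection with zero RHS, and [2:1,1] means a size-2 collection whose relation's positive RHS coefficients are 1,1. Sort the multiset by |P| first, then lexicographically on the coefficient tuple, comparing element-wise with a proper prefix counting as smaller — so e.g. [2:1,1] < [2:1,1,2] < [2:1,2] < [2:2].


Minimal non-faces — 14 found among 7 rays, 7 max cones:

  P = {2,6}:  v_{2} + v_{6} = 0  so sig = [2:]
  P = {4,5}:  v_{4} + v_{5} = 0  so sig = [2:]
  P = {0,5}:  v_{0} + v_{5} = v_{2}  so sig = [2:1]
  P = {0,6}:  v_{0} + v_{6} = v_{4}  so sig = [2:1]
  P = {1,4}:  v_{1} + v_{4} = v_{2}  so sig = [2:1]
  P = {1,5}:  v_{1} + v_{5} = v_{3}  so sig = [2:1]
  P = {1,6}:  v_{1} + v_{6} = v_{5}  so sig = [2:1]
  P = {2,4}:  v_{2} + v_{4} = v_{0}  so sig = [2:1]
  P = {2,5}:  v_{2} + v_{5} = v_{1}  so sig = [2:1]
  P = {3,4}:  v_{3} + v_{4} = v_{1}  so sig = [2:1]
  P = {0,3}:  v_{0} + v_{3} = v_{1} + v_{2}  so sig = [2:1,1]
  P = {0,1}:  v_{0} + v_{1} = 2·v_{2}  so sig = [2:2]
  P = {2,3}:  v_{2} + v_{3} = 2·v_{1}  so sig = [2:2]
  P = {3,6}:  v_{3} + v_{6} = 2·v_{5}  so sig = [2:2]

Sorted signature multiset PRS(X):
[[2:], [2:], [2:1], [2:1], [2:1], [2:1], [2:1], [2:1], [2:1], [2:1], [2:1,1], [2:2], [2:2], [2:2]]


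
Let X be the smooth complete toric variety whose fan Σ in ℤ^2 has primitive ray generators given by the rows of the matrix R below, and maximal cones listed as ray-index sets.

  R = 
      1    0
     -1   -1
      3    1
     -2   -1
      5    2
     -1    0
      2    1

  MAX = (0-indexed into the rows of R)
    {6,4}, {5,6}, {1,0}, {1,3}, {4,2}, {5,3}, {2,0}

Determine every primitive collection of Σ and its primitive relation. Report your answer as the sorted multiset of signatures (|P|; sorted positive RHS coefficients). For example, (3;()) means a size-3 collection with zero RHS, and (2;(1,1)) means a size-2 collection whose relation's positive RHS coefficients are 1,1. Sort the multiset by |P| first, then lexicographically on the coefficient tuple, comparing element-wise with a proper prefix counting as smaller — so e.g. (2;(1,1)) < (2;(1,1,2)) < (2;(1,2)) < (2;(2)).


Σ has 14 primitive collections:

  {0,5}:  v_{0} + v_{5} = 0  ⇒ sig = (2;())
  {3,6}:  v_{3} + v_{6} = 0  ⇒ sig = (2;())
  {0,3}:  v_{0} + v_{3} = v_{1}  ⇒ sig = (2;(1))
  {0,6}:  v_{0} + v_{6} = v_{2}  ⇒ sig = (2;(1))
  {1,5}:  v_{1} + v_{5} = v_{3}  ⇒ sig = (2;(1))
  {1,6}:  v_{1} + v_{6} = v_{0}  ⇒ sig = (2;(1))
  {2,3}:  v_{2} + v_{3} = v_{0}  ⇒ sig = (2;(1))
  {2,5}:  v_{2} + v_{5} = v_{6}  ⇒ sig = (2;(1))
  {2,6}:  v_{2} + v_{6} = v_{4}  ⇒ sig = (2;(1))
  {3,4}:  v_{3} + v_{4} = v_{2}  ⇒ sig = (2;(1))
  {1,4}:  v_{1} + v_{4} = v_{0} + v_{2}  ⇒ sig = (2;(1,1))
  {0,4}:  v_{0} + v_{4} = 2·v_{2}  ⇒ sig = (2;(2))
  {1,2}:  v_{1} + v_{2} = 2·v_{0}  ⇒ sig = (2;(2))
  {4,5}:  v_{4} + v_{5} = 2·v_{6}  ⇒ sig = (2;(2))

Hence PRS(X_Σ) =
    (2;())
    (2;())
    (2;(1))
    (2;(1))
    (2;(1))
    (2;(1))
    (2;(1))
    (2;(1))
    (2;(1))
    (2;(1))
    (2;(1,1))
    (2;(2))
    (2;(2))
    (2;(2))
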